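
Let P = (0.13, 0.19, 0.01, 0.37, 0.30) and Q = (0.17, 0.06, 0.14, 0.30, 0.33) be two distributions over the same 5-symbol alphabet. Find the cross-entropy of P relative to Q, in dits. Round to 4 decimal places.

H(P,Q) = −Σ p·log₁₀ q.
  −0.13·log₁₀(0.17) = 0.10004
  −0.19·log₁₀(0.06) = 0.23215
  −0.01·log₁₀(0.14) = 0.00854
  −0.37·log₁₀(0.30) = 0.19347
  −0.30·log₁₀(0.33) = 0.14445
H(P,Q) = 0.6786 dits.

0.6786 dits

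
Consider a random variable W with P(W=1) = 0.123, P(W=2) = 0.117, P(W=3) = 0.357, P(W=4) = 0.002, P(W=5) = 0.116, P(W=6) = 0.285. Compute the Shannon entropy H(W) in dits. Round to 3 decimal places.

0.650 dits

H(W) = −Σ p·log₁₀ p.
  −(0.123)·log₁₀(0.123) = 0.1119
  −(0.117)·log₁₀(0.117) = 0.1090
  −(0.357)·log₁₀(0.357) = 0.1597
  −(0.002)·log₁₀(0.002) = 0.0054
  −(0.116)·log₁₀(0.116) = 0.1085
  −(0.285)·log₁₀(0.285) = 0.1554
Sum: 0.1119 + 0.1090 + 0.1597 + 0.0054 + 0.1085 + 0.1554 = 0.650 dits.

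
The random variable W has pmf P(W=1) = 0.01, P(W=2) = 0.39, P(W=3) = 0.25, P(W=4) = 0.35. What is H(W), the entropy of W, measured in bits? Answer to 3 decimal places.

1.626 bits

H(W) = −Σ p·log₂ p.
  −(0.01)·log₂(0.01) = 0.0664
  −(0.39)·log₂(0.39) = 0.5298
  −(0.25)·log₂(0.25) = 0.5000
  −(0.35)·log₂(0.35) = 0.5301
Sum: 0.0664 + 0.5298 + 0.5000 + 0.5301 = 1.626 bits.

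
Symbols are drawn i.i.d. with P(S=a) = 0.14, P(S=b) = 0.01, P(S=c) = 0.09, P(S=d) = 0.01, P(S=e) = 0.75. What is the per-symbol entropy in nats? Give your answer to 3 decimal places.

H(S) = −Σ p·ln p.
  −(0.14)·ln(0.14) = 0.2753
  −(0.01)·ln(0.01) = 0.0461
  −(0.09)·ln(0.09) = 0.2167
  −(0.01)·ln(0.01) = 0.0461
  −(0.75)·ln(0.75) = 0.2158
Sum: 0.2753 + 0.0461 + 0.2167 + 0.0461 + 0.2158 = 0.800 nats.

0.800 nats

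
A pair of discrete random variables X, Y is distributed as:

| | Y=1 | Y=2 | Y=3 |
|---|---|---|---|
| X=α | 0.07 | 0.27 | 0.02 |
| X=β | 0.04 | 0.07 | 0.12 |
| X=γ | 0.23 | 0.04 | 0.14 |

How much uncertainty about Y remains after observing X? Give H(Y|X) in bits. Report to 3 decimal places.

Marginals: p(X) = (0.3600, 0.2300, 0.4100), p(Y) = (0.3400, 0.3800, 0.2800).
H(Y|X) = Σ p(X) · H(Y|X=·).
  X=α: p=0.3600, H(Y|X=α) = 1.0023
  X=β: p=0.2300, H(Y|X=β) = 1.4509
  X=γ: p=0.4100, H(Y|X=γ) = 1.3247
Weighted sum = 1.238 bits.

1.238 bits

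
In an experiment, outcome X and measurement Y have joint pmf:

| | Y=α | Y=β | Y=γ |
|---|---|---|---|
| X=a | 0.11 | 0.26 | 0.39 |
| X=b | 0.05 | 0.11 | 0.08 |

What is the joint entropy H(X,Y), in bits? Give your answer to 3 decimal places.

H(X,Y) = −Σ p(x,y)·log₂ p(x,y) over all 6 cells.
  cell (a,α): −0.11·log₂0.11 = 0.3503
  cell (a,β): −0.26·log₂0.26 = 0.5053
  cell (a,γ): −0.39·log₂0.39 = 0.5298
  cell (b,α): −0.05·log₂0.05 = 0.2161
  cell (b,β): −0.11·log₂0.11 = 0.3503
  cell (b,γ): −0.08·log₂0.08 = 0.2915
Sum = 2.243 bits.

2.243 bits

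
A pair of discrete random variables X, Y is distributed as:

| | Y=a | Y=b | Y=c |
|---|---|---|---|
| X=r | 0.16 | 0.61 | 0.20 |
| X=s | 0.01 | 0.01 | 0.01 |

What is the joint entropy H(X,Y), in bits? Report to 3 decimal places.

H(X,Y) = −Σ p(x,y)·log₂ p(x,y) over all 6 cells.
  cell (r,a): −0.16·log₂0.16 = 0.4230
  cell (r,b): −0.61·log₂0.61 = 0.4350
  cell (r,c): −0.20·log₂0.20 = 0.4644
  cell (s,a): −0.01·log₂0.01 = 0.0664
  cell (s,b): −0.01·log₂0.01 = 0.0664
  cell (s,c): −0.01·log₂0.01 = 0.0664
Sum = 1.522 bits.

1.522 bits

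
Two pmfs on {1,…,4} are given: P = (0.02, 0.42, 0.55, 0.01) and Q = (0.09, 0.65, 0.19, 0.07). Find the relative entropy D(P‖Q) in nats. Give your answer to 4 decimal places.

0.3516 nats

D(P‖Q) = Σ p·ln(p/q).
  0.02·ln(0.02/0.09) = -0.03008
  0.42·ln(0.42/0.65) = -0.18342
  0.55·ln(0.55/0.19) = 0.58459
  0.01·ln(0.01/0.07) = -0.01946
D(P‖Q) = 0.3516 nats.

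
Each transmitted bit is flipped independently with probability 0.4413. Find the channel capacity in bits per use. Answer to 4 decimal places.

Binary symmetric channel: C = 1 − h₂(ε) where h₂ is the binary entropy function.
h₂(0.4413) = −0.4413·log₂0.4413 − 0.5587·log₂0.5587 = 0.9900.
C = 1 − 0.9900 = 0.0100 bits per channel use.

0.0100 bits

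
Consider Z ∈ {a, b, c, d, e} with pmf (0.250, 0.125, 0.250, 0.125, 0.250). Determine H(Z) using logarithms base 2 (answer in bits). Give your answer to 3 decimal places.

H(Z) = −Σ p·log₂ p.
  −(0.250)·log₂(0.250) = 0.5000
  −(0.125)·log₂(0.125) = 0.3750
  −(0.250)·log₂(0.250) = 0.5000
  −(0.125)·log₂(0.125) = 0.3750
  −(0.250)·log₂(0.250) = 0.5000
Sum: 0.5000 + 0.3750 + 0.5000 + 0.3750 + 0.5000 = 2.250 bits.

2.250 bits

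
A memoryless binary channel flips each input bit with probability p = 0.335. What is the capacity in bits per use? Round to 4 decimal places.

0.0800 bits

Binary symmetric channel: C = 1 − h₂(ε) where h₂ is the binary entropy function.
h₂(0.335) = −0.335·log₂0.335 − 0.665·log₂0.665 = 0.9200.
C = 1 − 0.9200 = 0.0800 bits per channel use.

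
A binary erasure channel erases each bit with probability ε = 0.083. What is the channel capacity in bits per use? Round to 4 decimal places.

Binary erasure channel: capacity C = 1 − ε.
C = 1 − 0.083 = 0.9170 bits per channel use.

0.9170 bits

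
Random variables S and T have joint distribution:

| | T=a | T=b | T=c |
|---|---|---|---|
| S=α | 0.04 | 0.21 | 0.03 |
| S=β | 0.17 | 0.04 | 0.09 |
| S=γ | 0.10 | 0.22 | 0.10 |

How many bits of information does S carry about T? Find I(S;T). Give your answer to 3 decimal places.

Marginals: p(S) = (0.2800, 0.3000, 0.4200), p(T) = (0.3100, 0.4700, 0.2200).
I(S;T) = H(S) + H(T) − H(S,T).
H(S) = 1.5610, H(T) = 1.5163, H(S,T) = 2.8883.
I(S;T) = 1.5610 + 1.5163 − 2.8883 = 0.189 bits.

0.189 bits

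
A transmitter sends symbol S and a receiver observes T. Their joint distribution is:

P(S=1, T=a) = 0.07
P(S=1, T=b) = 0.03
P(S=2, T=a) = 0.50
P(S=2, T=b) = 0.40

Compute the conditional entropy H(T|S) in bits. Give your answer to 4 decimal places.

0.9801 bits

Marginals: p(S) = (0.1000, 0.9000), p(T) = (0.5700, 0.4300).
H(T|S) = Σ p(S) · H(T|S=·).
  S=1: p=0.1000, H(T|S=1) = 0.8813
  S=2: p=0.9000, H(T|S=2) = 0.9911
Weighted sum = 0.9801 bits.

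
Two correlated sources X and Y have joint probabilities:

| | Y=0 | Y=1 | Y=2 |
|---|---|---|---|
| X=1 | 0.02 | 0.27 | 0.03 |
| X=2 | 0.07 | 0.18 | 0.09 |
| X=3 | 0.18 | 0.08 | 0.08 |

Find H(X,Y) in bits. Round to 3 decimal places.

H(X,Y) = −Σ p(x,y)·log₂ p(x,y) over all 9 cells.
  cell (1,0): −0.02·log₂0.02 = 0.1129
  cell (1,1): −0.27·log₂0.27 = 0.5100
  cell (1,2): −0.03·log₂0.03 = 0.1518
  cell (2,0): −0.07·log₂0.07 = 0.2686
  cell (2,1): −0.18·log₂0.18 = 0.4453
  cell (2,2): −0.09·log₂0.09 = 0.3127
  cell (3,0): −0.18·log₂0.18 = 0.4453
  cell (3,1): −0.08·log₂0.08 = 0.2915
  cell (3,2): −0.08·log₂0.08 = 0.2915
Sum = 2.830 bits.

2.830 bits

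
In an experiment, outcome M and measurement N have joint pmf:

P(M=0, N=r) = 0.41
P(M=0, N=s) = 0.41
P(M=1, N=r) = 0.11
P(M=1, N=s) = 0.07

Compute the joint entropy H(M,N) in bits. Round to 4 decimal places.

H(M,N) = −Σ p(x,y)·log₂ p(x,y) over all 4 cells.
  cell (0,r): −0.41·log₂0.41 = 0.52738
  cell (0,s): −0.41·log₂0.41 = 0.52738
  cell (1,r): −0.11·log₂0.11 = 0.35029
  cell (1,s): −0.07·log₂0.07 = 0.26856
Sum = 1.6736 bits.

1.6736 bits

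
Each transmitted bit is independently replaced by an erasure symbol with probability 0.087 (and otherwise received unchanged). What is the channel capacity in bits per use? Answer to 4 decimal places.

0.9130 bits

Binary erasure channel: capacity C = 1 − ε.
C = 1 − 0.087 = 0.9130 bits per channel use.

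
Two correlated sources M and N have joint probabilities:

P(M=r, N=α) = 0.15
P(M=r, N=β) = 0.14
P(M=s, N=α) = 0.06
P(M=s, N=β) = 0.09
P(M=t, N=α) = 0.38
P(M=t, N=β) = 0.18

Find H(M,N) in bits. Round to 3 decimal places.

H(M,N) = −Σ p(x,y)·log₂ p(x,y) over all 6 cells.
  cell (r,α): −0.15·log₂0.15 = 0.4105
  cell (r,β): −0.14·log₂0.14 = 0.3971
  cell (s,α): −0.06·log₂0.06 = 0.2435
  cell (s,β): −0.09·log₂0.09 = 0.3127
  cell (t,α): −0.38·log₂0.38 = 0.5305
  cell (t,β): −0.18·log₂0.18 = 0.4453
Sum = 2.340 bits.

2.340 bits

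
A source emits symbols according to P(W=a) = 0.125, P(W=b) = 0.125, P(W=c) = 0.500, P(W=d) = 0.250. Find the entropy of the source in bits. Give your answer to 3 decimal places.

H(W) = −Σ p·log₂ p.
  −(0.125)·log₂(0.125) = 0.3750
  −(0.125)·log₂(0.125) = 0.3750
  −(0.500)·log₂(0.500) = 0.5000
  −(0.250)·log₂(0.250) = 0.5000
Sum: 0.3750 + 0.3750 + 0.5000 + 0.5000 = 1.750 bits.

1.750 bits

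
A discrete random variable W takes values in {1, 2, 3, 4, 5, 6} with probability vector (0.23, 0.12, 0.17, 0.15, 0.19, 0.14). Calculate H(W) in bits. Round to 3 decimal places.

H(W) = −Σ p·log₂ p.
  −(0.23)·log₂(0.23) = 0.4877
  −(0.12)·log₂(0.12) = 0.3671
  −(0.17)·log₂(0.17) = 0.4346
  −(0.15)·log₂(0.15) = 0.4105
  −(0.19)·log₂(0.19) = 0.4552
  −(0.14)·log₂(0.14) = 0.3971
Sum: 0.4877 + 0.3671 + 0.4346 + 0.4105 + 0.4552 + 0.3971 = 2.552 bits.

2.552 bits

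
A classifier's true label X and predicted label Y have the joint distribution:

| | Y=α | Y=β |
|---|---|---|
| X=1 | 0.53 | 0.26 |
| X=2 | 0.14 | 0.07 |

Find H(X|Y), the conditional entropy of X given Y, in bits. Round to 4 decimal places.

Chain rule: H(X|Y) = H(X,Y) − H(Y).
Marginals: p(X) = (0.7900, 0.2100), p(Y) = (0.6700, 0.3300).
H(X,Y) = 1.6564 bits; H(Y) = 0.9149 bits.
H(X|Y) = 1.6564 − 0.9149 = 0.7415 bits.

0.7415 bits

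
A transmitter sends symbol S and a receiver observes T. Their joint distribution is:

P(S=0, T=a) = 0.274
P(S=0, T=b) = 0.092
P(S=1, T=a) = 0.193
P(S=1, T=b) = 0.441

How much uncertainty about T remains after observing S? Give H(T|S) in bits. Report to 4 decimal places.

0.8598 bits

Marginals: p(S) = (0.3660, 0.6340), p(T) = (0.4670, 0.5330).
H(T|S) = Σ p(S) · H(T|S=·).
  S=0: p=0.3660, H(T|S=0) = 0.8134
  S=1: p=0.6340, H(T|S=1) = 0.8866
Weighted sum = 0.8598 bits.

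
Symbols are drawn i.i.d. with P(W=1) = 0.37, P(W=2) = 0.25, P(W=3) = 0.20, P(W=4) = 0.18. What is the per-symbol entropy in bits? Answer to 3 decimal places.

1.940 bits

H(W) = −Σ p·log₂ p.
  −(0.37)·log₂(0.37) = 0.5307
  −(0.25)·log₂(0.25) = 0.5000
  −(0.20)·log₂(0.20) = 0.4644
  −(0.18)·log₂(0.18) = 0.4453
Sum: 0.5307 + 0.5000 + 0.4644 + 0.4453 = 1.940 bits.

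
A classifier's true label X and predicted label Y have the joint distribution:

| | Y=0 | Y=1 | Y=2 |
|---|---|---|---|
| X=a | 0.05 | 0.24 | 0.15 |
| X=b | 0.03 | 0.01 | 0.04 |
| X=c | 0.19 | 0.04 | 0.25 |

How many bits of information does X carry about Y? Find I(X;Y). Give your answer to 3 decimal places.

Marginals: p(X) = (0.4400, 0.0800, 0.4800), p(Y) = (0.2700, 0.2900, 0.4400).
I(X;Y) = H(X) + H(Y) − H(X,Y).
H(X) = 1.3209, H(Y) = 1.5491, H(X,Y) = 2.6657.
I(X;Y) = 1.3209 + 1.5491 − 2.6657 = 0.204 bits.

0.204 bits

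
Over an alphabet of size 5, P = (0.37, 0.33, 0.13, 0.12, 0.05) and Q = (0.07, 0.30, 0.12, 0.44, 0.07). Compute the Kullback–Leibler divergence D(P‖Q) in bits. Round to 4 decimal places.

0.7000 bits

D(P‖Q) = Σ p·log₂(p/q).
  0.37·log₂(0.37/0.07) = 0.88878
  0.33·log₂(0.33/0.30) = 0.04538
  0.13·log₂(0.13/0.12) = 0.01501
  0.12·log₂(0.12/0.44) = -0.22494
  0.05·log₂(0.05/0.07) = -0.02427
D(P‖Q) = 0.7000 bits.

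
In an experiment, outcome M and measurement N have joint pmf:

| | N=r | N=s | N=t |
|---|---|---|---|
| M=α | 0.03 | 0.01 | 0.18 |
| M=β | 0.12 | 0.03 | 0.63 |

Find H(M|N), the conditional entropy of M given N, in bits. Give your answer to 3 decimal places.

0.760 bits

Chain rule: H(M|N) = H(M,N) − H(N).
Marginals: p(M) = (0.2200, 0.7800), p(N) = (0.1500, 0.0400, 0.8100).
H(M,N) = 1.6023 bits; H(N) = 0.8425 bits.
H(M|N) = 1.6023 − 0.8425 = 0.760 bits.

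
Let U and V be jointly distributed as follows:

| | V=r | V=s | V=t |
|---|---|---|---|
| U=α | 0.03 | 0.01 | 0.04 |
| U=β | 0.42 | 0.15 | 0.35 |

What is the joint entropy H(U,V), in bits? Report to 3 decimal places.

H(U,V) = −Σ p(x,y)·log₂ p(x,y) over all 6 cells.
  cell (α,r): −0.03·log₂0.03 = 0.1518
  cell (α,s): −0.01·log₂0.01 = 0.0664
  cell (α,t): −0.04·log₂0.04 = 0.1858
  cell (β,r): −0.42·log₂0.42 = 0.5256
  cell (β,s): −0.15·log₂0.15 = 0.4105
  cell (β,t): −0.35·log₂0.35 = 0.5301
Sum = 1.870 bits.

1.870 bits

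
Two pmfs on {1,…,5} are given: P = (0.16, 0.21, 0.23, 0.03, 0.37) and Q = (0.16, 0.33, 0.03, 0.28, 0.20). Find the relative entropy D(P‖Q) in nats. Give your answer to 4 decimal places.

0.5342 nats

D(P‖Q) = Σ p·ln(p/q).
  0.16·ln(0.16/0.16) = 0.00000
  0.21·ln(0.21/0.33) = -0.09492
  0.23·ln(0.23/0.03) = 0.46848
  0.03·ln(0.03/0.28) = -0.06701
  0.37·ln(0.37/0.20) = 0.22762
D(P‖Q) = 0.5342 nats.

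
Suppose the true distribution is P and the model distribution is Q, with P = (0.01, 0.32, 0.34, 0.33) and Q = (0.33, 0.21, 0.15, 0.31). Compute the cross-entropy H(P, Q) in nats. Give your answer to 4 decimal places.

H(P,Q) = −Σ p·ln q.
  −0.01·ln(0.33) = 0.01109
  −0.32·ln(0.21) = 0.49941
  −0.34·ln(0.15) = 0.64502
  −0.33·ln(0.31) = 0.38649
H(P,Q) = 1.5420 nats.

1.5420 nats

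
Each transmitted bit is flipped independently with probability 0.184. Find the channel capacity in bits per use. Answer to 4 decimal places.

Binary symmetric channel: C = 1 − h₂(ε) where h₂ is the binary entropy function.
h₂(0.184) = −0.184·log₂0.184 − 0.816·log₂0.816 = 0.6887.
C = 1 − 0.6887 = 0.3113 bits per channel use.

0.3113 bits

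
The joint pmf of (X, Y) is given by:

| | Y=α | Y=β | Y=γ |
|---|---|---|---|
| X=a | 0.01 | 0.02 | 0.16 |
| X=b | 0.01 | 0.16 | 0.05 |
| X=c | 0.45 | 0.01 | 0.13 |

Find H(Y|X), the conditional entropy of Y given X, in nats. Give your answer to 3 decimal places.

0.617 nats

Marginals: p(X) = (0.1900, 0.2200, 0.5900), p(Y) = (0.4700, 0.1900, 0.3400).
H(Y|X) = Σ p(X) · H(Y|X=·).
  X=a: p=0.1900, H(Y|X=a) = 0.5367
  X=b: p=0.2200, H(Y|X=b) = 0.7088
  X=c: p=0.5900, H(Y|X=c) = 0.6090
Weighted sum = 0.617 nats.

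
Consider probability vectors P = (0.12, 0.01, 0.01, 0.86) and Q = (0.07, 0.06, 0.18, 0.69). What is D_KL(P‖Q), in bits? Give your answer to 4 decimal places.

D(P‖Q) = Σ p·log₂(p/q).
  0.12·log₂(0.12/0.07) = 0.09331
  0.01·log₂(0.01/0.06) = -0.02585
  0.01·log₂(0.01/0.18) = -0.04170
  0.86·log₂(0.86/0.69) = 0.27326
D(P‖Q) = 0.2990 bits.

0.2990 bits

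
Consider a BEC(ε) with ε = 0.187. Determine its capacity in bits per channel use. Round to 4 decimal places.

0.8130 bits

Binary erasure channel: capacity C = 1 − ε.
C = 1 − 0.187 = 0.8130 bits per channel use.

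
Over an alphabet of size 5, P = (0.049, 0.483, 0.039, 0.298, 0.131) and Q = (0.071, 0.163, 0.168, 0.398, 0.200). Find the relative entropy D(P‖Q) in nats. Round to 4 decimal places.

0.3079 nats

D(P‖Q) = Σ p·ln(p/q).
  0.049·ln(0.049/0.071) = -0.01817
  0.483·ln(0.483/0.163) = 0.52467
  0.039·ln(0.039/0.168) = -0.05696
  0.298·ln(0.298/0.398) = -0.08623
  0.131·ln(0.131/0.200) = -0.05543
D(P‖Q) = 0.3079 nats.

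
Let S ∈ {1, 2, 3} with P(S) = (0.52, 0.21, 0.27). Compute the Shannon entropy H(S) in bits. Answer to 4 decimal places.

1.4734 bits

H(S) = −Σ p·log₂ p.
  −(0.52)·log₂(0.52) = 0.49058
  −(0.21)·log₂(0.21) = 0.47282
  −(0.27)·log₂(0.27) = 0.51002
Sum: 0.49058 + 0.47282 + 0.51002 = 1.4734 bits.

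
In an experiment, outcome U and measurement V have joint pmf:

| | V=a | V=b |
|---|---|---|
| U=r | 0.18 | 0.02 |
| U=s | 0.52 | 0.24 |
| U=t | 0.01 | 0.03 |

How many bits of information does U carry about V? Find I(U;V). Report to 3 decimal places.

0.059 bits

Marginals: p(U) = (0.2000, 0.7600, 0.0400), p(V) = (0.7100, 0.2900).
I(U;V) = H(U) + H(V) − H(U,V).
H(U) = 0.9510, H(V) = 0.8687, H(U,V) = 1.7611.
I(U;V) = 0.9510 + 0.8687 − 1.7611 = 0.059 bits.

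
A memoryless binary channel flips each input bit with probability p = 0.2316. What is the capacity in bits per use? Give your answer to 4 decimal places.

0.2192 bits

Binary symmetric channel: C = 1 − h₂(ε) where h₂ is the binary entropy function.
h₂(0.2316) = −0.2316·log₂0.2316 − 0.7684·log₂0.7684 = 0.7808.
C = 1 − 0.7808 = 0.2192 bits per channel use.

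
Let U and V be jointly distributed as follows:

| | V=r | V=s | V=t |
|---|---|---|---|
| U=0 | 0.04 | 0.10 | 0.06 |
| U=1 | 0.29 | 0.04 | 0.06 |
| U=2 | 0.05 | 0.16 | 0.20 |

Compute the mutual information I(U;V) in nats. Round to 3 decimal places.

0.199 nats

Marginals: p(U) = (0.2000, 0.3900, 0.4100), p(V) = (0.3800, 0.3000, 0.3200).
I(U;V) = H(U) + H(V) − H(U,V).
H(U) = 1.0547, H(V) = 1.0935, H(U,V) = 1.9492.
I(U;V) = 1.0547 + 1.0935 − 1.9492 = 0.199 nats.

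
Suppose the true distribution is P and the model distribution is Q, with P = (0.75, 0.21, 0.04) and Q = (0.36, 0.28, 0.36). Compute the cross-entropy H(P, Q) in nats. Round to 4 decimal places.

H(P,Q) = −Σ p·ln q.
  −0.75·ln(0.36) = 0.76624
  −0.21·ln(0.28) = 0.26732
  −0.04·ln(0.36) = 0.04087
H(P,Q) = 1.0744 nats.

1.0744 nats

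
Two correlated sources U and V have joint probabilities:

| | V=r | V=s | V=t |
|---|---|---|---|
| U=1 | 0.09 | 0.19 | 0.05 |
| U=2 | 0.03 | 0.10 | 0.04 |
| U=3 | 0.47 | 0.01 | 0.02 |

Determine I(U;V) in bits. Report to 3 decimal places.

Marginals: p(U) = (0.3300, 0.1700, 0.5000), p(V) = (0.5900, 0.3000, 0.1100).
I(U;V) = Σ p(x,y)·log₂[p(x,y)/(p(x)p(y))].
  (1,r): 0.09·log₂(0.4622) = -0.1002
  (1,s): 0.19·log₂(1.9192) = 0.1787
  (1,t): 0.05·log₂(1.3774) = 0.0231
  (2,r): 0.03·log₂(0.2991) = -0.0522
  (2,s): 0.10·log₂(1.9608) = 0.0971
  (2,t): 0.04·log₂(2.1390) = 0.0439
  (3,r): 0.47·log₂(1.5932) = 0.3158
  (3,s): 0.01·log₂(0.0667) = -0.0391
  (3,t): 0.02·log₂(0.3636) = -0.0292
Sum = 0.438 bits.

0.438 bits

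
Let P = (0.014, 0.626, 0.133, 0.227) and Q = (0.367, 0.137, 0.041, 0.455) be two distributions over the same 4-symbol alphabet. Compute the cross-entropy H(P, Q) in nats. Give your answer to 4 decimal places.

H(P,Q) = −Σ p·ln q.
  −0.014·ln(0.367) = 0.01403
  −0.626·ln(0.137) = 1.24435
  −0.133·ln(0.041) = 0.42483
  −0.227·ln(0.455) = 0.17875
H(P,Q) = 1.8620 nats.

1.8620 nats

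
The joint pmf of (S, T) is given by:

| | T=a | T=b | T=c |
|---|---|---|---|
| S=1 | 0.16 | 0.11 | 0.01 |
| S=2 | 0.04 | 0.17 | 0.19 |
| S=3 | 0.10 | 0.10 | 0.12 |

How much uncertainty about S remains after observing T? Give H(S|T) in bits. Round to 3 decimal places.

1.369 bits

Chain rule: H(S|T) = H(S,T) − H(T).
Marginals: p(S) = (0.2800, 0.4000, 0.3200), p(T) = (0.3000, 0.3800, 0.3200).
H(S,T) = 2.9468 bits; H(T) = 1.5776 bits.
H(S|T) = 2.9468 − 1.5776 = 1.369 bits.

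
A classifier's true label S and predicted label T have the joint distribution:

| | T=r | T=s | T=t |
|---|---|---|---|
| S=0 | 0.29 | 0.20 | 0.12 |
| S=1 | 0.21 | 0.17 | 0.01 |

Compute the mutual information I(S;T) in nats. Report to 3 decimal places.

Marginals: p(S) = (0.6100, 0.3900), p(T) = (0.5000, 0.3700, 0.1300).
I(S;T) = H(S) + H(T) − H(S,T).
H(S) = 0.6687, H(T) = 0.9797, H(S,T) = 1.6103.
I(S;T) = 0.6687 + 0.9797 − 1.6103 = 0.038 nats.

0.038 nats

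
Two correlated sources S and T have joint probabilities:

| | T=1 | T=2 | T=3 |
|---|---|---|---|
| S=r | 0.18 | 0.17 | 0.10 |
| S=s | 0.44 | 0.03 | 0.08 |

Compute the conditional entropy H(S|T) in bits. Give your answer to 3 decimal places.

0.839 bits

Chain rule: H(S|T) = H(S,T) − H(T).
Marginals: p(S) = (0.4500, 0.5500), p(T) = (0.6200, 0.2000, 0.1800).
H(S,T) = 2.1765 bits; H(T) = 1.3373 bits.
H(S|T) = 2.1765 − 1.3373 = 0.839 bits.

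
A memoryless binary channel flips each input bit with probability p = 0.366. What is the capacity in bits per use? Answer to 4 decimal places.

Binary symmetric channel: C = 1 − h₂(ε) where h₂ is the binary entropy function.
h₂(0.366) = −0.366·log₂0.366 − 0.634·log₂0.634 = 0.9476.
C = 1 − 0.9476 = 0.0524 bits per channel use.

0.0524 bits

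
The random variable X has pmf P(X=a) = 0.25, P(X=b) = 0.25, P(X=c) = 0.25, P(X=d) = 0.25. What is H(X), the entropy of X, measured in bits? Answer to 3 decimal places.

H(X) = −Σ p·log₂ p.
  −(0.25)·log₂(0.25) = 0.5000
  −(0.25)·log₂(0.25) = 0.5000
  −(0.25)·log₂(0.25) = 0.5000
  −(0.25)·log₂(0.25) = 0.5000
Sum: 0.5000 + 0.5000 + 0.5000 + 0.5000 = 2.000 bits.

2.000 bits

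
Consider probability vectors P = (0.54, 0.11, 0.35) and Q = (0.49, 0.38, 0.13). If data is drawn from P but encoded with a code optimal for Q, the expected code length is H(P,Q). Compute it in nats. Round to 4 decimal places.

1.2057 nats

H(P,Q) = −Σ p·ln q.
  −0.54·ln(0.49) = 0.38521
  −0.11·ln(0.38) = 0.10643
  −0.35·ln(0.13) = 0.71408
H(P,Q) = 1.2057 nats.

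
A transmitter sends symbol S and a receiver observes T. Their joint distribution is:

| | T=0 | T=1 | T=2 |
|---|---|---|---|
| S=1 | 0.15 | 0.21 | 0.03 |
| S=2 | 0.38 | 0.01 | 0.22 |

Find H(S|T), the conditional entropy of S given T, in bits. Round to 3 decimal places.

Chain rule: H(S|T) = H(S,T) − H(T).
Marginals: p(S) = (0.3900, 0.6100), p(T) = (0.5300, 0.2200, 0.2500).
H(S,T) = 2.1126 bits; H(T) = 1.4660 bits.
H(S|T) = 2.1126 − 1.4660 = 0.647 bits.

0.647 bits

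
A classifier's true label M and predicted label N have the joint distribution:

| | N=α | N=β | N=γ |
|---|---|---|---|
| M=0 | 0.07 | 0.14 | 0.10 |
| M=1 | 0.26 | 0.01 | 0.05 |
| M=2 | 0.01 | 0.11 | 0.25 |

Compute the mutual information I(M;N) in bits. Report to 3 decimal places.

0.441 bits

Marginals: p(M) = (0.3100, 0.3200, 0.3700), p(N) = (0.3400, 0.2600, 0.4000).
I(M;N) = Σ p(x,y)·log₂[p(x,y)/(p(x)p(y))].
  (0,α): 0.07·log₂(0.6641) = -0.0413
  (0,β): 0.14·log₂(1.7370) = 0.1115
  (0,γ): 0.10·log₂(0.8065) = -0.0310
  (1,α): 0.26·log₂(2.3897) = 0.3268
  (1,β): 0.01·log₂(0.1202) = -0.0306
  (1,γ): 0.05·log₂(0.3906) = -0.0678
  (2,α): 0.01·log₂(0.0795) = -0.0365
  (2,β): 0.11·log₂(1.1435) = 0.0213
  (2,γ): 0.25·log₂(1.6892) = 0.1891
Sum = 0.441 bits.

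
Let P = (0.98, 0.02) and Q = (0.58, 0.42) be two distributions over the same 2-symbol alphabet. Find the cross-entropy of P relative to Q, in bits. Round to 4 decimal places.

0.7952 bits

H(P,Q) = −Σ p·log₂ q.
  −0.98·log₂(0.58) = 0.77016
  −0.02·log₂(0.42) = 0.02503
H(P,Q) = 0.7952 bits.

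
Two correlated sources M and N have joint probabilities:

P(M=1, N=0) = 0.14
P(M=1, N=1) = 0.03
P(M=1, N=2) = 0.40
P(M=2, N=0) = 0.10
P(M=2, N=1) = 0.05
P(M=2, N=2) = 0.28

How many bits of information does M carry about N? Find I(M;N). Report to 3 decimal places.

0.010 bits

Marginals: p(M) = (0.5700, 0.4300), p(N) = (0.2400, 0.0800, 0.6800).
I(M;N) = H(M) + H(N) − H(M,N).
H(M) = 0.9858, H(N) = 1.1640, H(M,N) = 2.1402.
I(M;N) = 0.9858 + 1.1640 − 2.1402 = 0.010 bits.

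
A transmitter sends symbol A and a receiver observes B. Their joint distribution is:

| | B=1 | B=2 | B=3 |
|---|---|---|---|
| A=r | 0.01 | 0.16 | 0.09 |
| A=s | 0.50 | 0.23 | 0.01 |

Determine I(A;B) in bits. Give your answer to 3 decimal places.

0.328 bits

Marginals: p(A) = (0.2600, 0.7400), p(B) = (0.5100, 0.3900, 0.1000).
I(A;B) = Σ p(x,y)·log₂[p(x,y)/(p(x)p(y))].
  (r,1): 0.01·log₂(0.0754) = -0.0373
  (r,2): 0.16·log₂(1.5779) = 0.1053
  (r,3): 0.09·log₂(3.4615) = 0.1612
  (s,1): 0.50·log₂(1.3249) = 0.2029
  (s,2): 0.23·log₂(0.7970) = -0.0753
  (s,3): 0.01·log₂(0.1351) = -0.0289
Sum = 0.328 bits.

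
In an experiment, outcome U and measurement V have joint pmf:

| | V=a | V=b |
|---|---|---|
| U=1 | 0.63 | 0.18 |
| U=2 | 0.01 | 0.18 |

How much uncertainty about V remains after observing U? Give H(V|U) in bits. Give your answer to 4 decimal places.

0.6755 bits

Chain rule: H(V|U) = H(U,V) − H(U).
Marginals: p(U) = (0.8100, 0.1900), p(V) = (0.6400, 0.3600).
H(U,V) = 1.3770 bits; H(U) = 0.7015 bits.
H(V|U) = 1.3770 − 0.7015 = 0.6755 bits.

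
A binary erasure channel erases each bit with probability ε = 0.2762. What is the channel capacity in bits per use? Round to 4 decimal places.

0.7238 bits

Binary erasure channel: capacity C = 1 − ε.
C = 1 − 0.2762 = 0.7238 bits per channel use.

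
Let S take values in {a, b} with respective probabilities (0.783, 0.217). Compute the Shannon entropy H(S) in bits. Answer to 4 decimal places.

H(S) = −Σ p·log₂ p.
  −(0.783)·log₂(0.783) = 0.27633
  −(0.217)·log₂(0.217) = 0.47832
Sum: 0.27633 + 0.47832 = 0.7547 bits.

0.7547 bits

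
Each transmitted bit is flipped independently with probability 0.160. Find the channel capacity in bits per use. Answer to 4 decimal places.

Binary symmetric channel: C = 1 − h₂(ε) where h₂ is the binary entropy function.
h₂(0.160) = −0.160·log₂0.160 − 0.840·log₂0.840 = 0.6343.
C = 1 − 0.6343 = 0.3657 bits per channel use.

0.3657 bits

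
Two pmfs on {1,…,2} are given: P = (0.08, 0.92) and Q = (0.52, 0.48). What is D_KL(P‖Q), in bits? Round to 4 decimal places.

0.6475 bits

D(P‖Q) = Σ p·log₂(p/q).
  0.08·log₂(0.08/0.52) = -0.21604
  0.92·log₂(0.92/0.48) = 0.86351
D(P‖Q) = 0.6475 bits.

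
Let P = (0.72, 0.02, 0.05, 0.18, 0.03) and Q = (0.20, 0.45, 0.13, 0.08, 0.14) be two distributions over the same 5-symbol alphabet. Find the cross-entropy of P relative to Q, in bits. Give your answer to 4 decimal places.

2.5830 bits

H(P,Q) = −Σ p·log₂ q.
  −0.72·log₂(0.20) = 1.67179
  −0.02·log₂(0.45) = 0.02304
  −0.05·log₂(0.13) = 0.14717
  −0.18·log₂(0.08) = 0.65589
  −0.03·log₂(0.14) = 0.08510
H(P,Q) = 2.5830 bits.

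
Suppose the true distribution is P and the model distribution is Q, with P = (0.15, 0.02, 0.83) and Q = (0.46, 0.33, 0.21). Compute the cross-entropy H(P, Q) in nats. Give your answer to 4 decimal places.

1.4340 nats

H(P,Q) = −Σ p·ln q.
  −0.15·ln(0.46) = 0.11648
  −0.02·ln(0.33) = 0.02217
  −0.83·ln(0.21) = 1.29534
H(P,Q) = 1.4340 nats.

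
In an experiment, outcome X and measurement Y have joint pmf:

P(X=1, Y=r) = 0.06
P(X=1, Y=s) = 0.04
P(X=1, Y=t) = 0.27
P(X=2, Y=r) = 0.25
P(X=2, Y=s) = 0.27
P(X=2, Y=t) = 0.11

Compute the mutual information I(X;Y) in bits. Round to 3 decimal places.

0.229 bits

Marginals: p(X) = (0.3700, 0.6300), p(Y) = (0.3100, 0.3100, 0.3800).
I(X;Y) = Σ p(x,y)·log₂[p(x,y)/(p(x)p(y))].
  (1,r): 0.06·log₂(0.5231) = -0.0561
  (1,s): 0.04·log₂(0.3487) = -0.0608
  (1,t): 0.27·log₂(1.9203) = 0.2542
  (2,r): 0.25·log₂(1.2801) = 0.0891
  (2,s): 0.27·log₂(1.3825) = 0.1262
  (2,t): 0.11·log₂(0.4595) = -0.1234
Sum = 0.229 bits.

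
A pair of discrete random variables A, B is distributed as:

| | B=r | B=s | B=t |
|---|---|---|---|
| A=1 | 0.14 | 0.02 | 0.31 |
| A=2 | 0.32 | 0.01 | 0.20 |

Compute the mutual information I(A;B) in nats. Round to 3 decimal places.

0.048 nats

Marginals: p(A) = (0.4700, 0.5300), p(B) = (0.4600, 0.0300, 0.5100).
I(A;B) = Σ p(x,y)·ln[p(x,y)/(p(x)p(y))].
  (1,r): 0.14·ln(0.6475) = -0.0608
  (1,s): 0.02·ln(1.4184) = 0.0070
  (1,t): 0.31·ln(1.2933) = 0.0797
  (2,r): 0.32·ln(1.3126) = 0.0870
  (2,s): 0.01·ln(0.6289) = -0.0046
  (2,t): 0.20·ln(0.7399) = -0.0602
Sum = 0.048 nats.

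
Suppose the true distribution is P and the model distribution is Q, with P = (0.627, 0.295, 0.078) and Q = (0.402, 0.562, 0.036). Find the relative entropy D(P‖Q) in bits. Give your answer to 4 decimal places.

0.2148 bits

D(P‖Q) = Σ p·log₂(p/q).
  0.627·log₂(0.627/0.402) = 0.40208
  0.295·log₂(0.295/0.562) = -0.27431
  0.078·log₂(0.078/0.036) = 0.08701
D(P‖Q) = 0.2148 bits.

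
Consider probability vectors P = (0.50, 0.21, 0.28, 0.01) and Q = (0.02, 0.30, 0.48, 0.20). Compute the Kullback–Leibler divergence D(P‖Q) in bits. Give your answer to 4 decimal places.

D(P‖Q) = Σ p·log₂(p/q).
  0.50·log₂(0.50/0.02) = 2.32193
  0.21·log₂(0.21/0.30) = -0.10806
  0.28·log₂(0.28/0.48) = -0.21773
  0.01·log₂(0.01/0.20) = -0.04322
D(P‖Q) = 1.9529 bits.

1.9529 bits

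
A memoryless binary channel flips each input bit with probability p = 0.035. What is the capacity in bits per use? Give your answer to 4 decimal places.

0.7811 bits

Binary symmetric channel: C = 1 − h₂(ε) where h₂ is the binary entropy function.
h₂(0.035) = −0.035·log₂0.035 − 0.965·log₂0.965 = 0.2189.
C = 1 − 0.2189 = 0.7811 bits per channel use.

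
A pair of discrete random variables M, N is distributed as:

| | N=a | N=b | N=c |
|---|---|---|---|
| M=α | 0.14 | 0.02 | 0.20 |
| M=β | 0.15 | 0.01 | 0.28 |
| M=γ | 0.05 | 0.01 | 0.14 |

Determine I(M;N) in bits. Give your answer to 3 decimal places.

Marginals: p(M) = (0.3600, 0.4400, 0.2000), p(N) = (0.3400, 0.0400, 0.6200).
I(M;N) = Σ p(x,y)·log₂[p(x,y)/(p(x)p(y))].
  (α,a): 0.14·log₂(1.1438) = 0.0271
  (α,b): 0.02·log₂(1.3889) = 0.0095
  (α,c): 0.20·log₂(0.8961) = -0.0317
  (β,a): 0.15·log₂(1.0027) = 0.0006
  (β,b): 0.01·log₂(0.5682) = -0.0082
  (β,c): 0.28·log₂(1.0264) = 0.0105
  (γ,a): 0.05·log₂(0.7353) = -0.0222
  (γ,b): 0.01·log₂(1.2500) = 0.0032
  (γ,c): 0.14·log₂(1.1290) = 0.0245
Sum = 0.013 bits.

0.013 bits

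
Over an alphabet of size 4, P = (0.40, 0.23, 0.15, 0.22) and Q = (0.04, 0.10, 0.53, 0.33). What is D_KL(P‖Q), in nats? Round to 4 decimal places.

D(P‖Q) = Σ p·ln(p/q).
  0.40·ln(0.40/0.04) = 0.92103
  0.23·ln(0.23/0.10) = 0.19157
  0.15·ln(0.15/0.53) = -0.18934
  0.22·ln(0.22/0.33) = -0.08920
D(P‖Q) = 0.8341 nats.

0.8341 nats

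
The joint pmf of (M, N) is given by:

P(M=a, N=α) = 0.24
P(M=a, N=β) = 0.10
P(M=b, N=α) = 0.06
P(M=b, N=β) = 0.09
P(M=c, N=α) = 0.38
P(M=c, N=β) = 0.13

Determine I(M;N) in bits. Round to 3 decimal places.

0.044 bits

Marginals: p(M) = (0.3400, 0.1500, 0.5100), p(N) = (0.6800, 0.3200).
I(M;N) = Σ p(x,y)·log₂[p(x,y)/(p(x)p(y))].
  (a,α): 0.24·log₂(1.0381) = 0.0129
  (a,β): 0.10·log₂(0.9191) = -0.0122
  (b,α): 0.06·log₂(0.5882) = -0.0459
  (b,β): 0.09·log₂(1.8750) = 0.0816
  (c,α): 0.38·log₂(1.0957) = 0.0501
  (c,β): 0.13·log₂(0.7966) = -0.0427
Sum = 0.044 bits.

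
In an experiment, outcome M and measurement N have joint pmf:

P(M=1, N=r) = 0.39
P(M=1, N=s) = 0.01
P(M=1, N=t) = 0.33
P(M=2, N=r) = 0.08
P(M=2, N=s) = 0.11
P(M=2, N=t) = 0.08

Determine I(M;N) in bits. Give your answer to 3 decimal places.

Marginals: p(M) = (0.7300, 0.2700), p(N) = (0.4700, 0.1200, 0.4100).
I(M;N) = Σ p(x,y)·log₂[p(x,y)/(p(x)p(y))].
  (1,r): 0.39·log₂(1.1367) = 0.0721
  (1,s): 0.01·log₂(0.1142) = -0.0313
  (1,t): 0.33·log₂(1.1026) = 0.0465
  (2,r): 0.08·log₂(0.6304) = -0.0532
  (2,s): 0.11·log₂(3.3951) = 0.1940
  (2,t): 0.08·log₂(0.7227) = -0.0375
Sum = 0.191 bits.

0.191 bits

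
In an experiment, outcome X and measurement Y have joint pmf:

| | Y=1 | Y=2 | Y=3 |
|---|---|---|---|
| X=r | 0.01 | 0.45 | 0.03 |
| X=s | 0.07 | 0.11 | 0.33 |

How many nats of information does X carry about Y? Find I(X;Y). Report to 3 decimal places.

0.282 nats

Marginals: p(X) = (0.4900, 0.5100), p(Y) = (0.0800, 0.5600, 0.3600).
I(X;Y) = Σ p(x,y)·ln[p(x,y)/(p(x)p(y))].
  (r,1): 0.01·ln(0.2551) = -0.0137
  (r,2): 0.45·ln(1.6399) = 0.2226
  (r,3): 0.03·ln(0.1701) = -0.0531
  (s,1): 0.07·ln(1.7157) = 0.0378
  (s,2): 0.11·ln(0.3852) = -0.1050
  (s,3): 0.33·ln(1.7974) = 0.1935
Sum = 0.282 nats.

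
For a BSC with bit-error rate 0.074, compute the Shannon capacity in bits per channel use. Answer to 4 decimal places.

0.6193 bits

Binary symmetric channel: C = 1 − h₂(ε) where h₂ is the binary entropy function.
h₂(0.074) = −0.074·log₂0.074 − 0.926·log₂0.926 = 0.3807.
C = 1 − 0.3807 = 0.6193 bits per channel use.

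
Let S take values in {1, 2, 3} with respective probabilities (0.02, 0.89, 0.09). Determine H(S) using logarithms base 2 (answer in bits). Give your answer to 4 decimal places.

0.5752 bits

H(S) = −Σ p·log₂ p.
  −(0.02)·log₂(0.02) = 0.11288
  −(0.89)·log₂(0.89) = 0.14963
  −(0.09)·log₂(0.09) = 0.31265
Sum: 0.11288 + 0.14963 + 0.31265 = 0.5752 bits.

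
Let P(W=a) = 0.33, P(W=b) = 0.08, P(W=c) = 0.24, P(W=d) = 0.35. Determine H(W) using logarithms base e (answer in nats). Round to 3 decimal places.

1.278 nats

H(W) = −Σ p·ln p.
  −(0.33)·ln(0.33) = 0.3659
  −(0.08)·ln(0.08) = 0.2021
  −(0.24)·ln(0.24) = 0.3425
  −(0.35)·ln(0.35) = 0.3674
Sum: 0.3659 + 0.2021 + 0.3425 + 0.3674 = 1.278 nats.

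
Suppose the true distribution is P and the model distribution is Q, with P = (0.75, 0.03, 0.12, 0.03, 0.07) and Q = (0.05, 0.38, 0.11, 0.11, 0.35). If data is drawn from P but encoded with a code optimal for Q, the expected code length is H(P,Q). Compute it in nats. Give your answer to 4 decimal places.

2.6804 nats

H(P,Q) = −Σ p·ln q.
  −0.75·ln(0.05) = 2.24680
  −0.03·ln(0.38) = 0.02903
  −0.12·ln(0.11) = 0.26487
  −0.03·ln(0.11) = 0.06622
  −0.07·ln(0.35) = 0.07349
H(P,Q) = 2.6804 nats.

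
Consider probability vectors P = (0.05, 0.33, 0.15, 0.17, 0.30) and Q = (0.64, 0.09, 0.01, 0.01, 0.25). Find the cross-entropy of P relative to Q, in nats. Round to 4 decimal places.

H(P,Q) = −Σ p·ln q.
  −0.05·ln(0.64) = 0.02231
  −0.33·ln(0.09) = 0.79462
  −0.15·ln(0.01) = 0.69078
  −0.17·ln(0.01) = 0.78288
  −0.30·ln(0.25) = 0.41589
H(P,Q) = 2.7065 nats.

2.7065 nats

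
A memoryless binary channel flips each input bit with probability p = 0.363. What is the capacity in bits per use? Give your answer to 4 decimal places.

Binary symmetric channel: C = 1 − h₂(ε) where h₂ is the binary entropy function.
h₂(0.363) = −0.363·log₂0.363 − 0.637·log₂0.637 = 0.9451.
C = 1 − 0.9451 = 0.0549 bits per channel use.

0.0549 bits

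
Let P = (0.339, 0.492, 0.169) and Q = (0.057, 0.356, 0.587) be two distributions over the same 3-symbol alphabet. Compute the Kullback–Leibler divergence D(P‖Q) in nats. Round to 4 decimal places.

D(P‖Q) = Σ p·ln(p/q).
  0.339·ln(0.339/0.057) = 0.60442
  0.492·ln(0.492/0.356) = 0.15919
  0.169·ln(0.169/0.587) = -0.21043
D(P‖Q) = 0.5532 nats.

0.5532 nats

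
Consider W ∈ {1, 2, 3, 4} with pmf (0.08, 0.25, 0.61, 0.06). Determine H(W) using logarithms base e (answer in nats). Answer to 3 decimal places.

H(W) = −Σ p·ln p.
  −(0.08)·ln(0.08) = 0.2021
  −(0.25)·ln(0.25) = 0.3466
  −(0.61)·ln(0.61) = 0.3015
  −(0.06)·ln(0.06) = 0.1688
Sum: 0.2021 + 0.3466 + 0.3015 + 0.1688 = 1.019 nats.

1.019 nats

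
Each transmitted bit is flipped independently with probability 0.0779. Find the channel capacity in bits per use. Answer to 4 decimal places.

Binary symmetric channel: C = 1 − h₂(ε) where h₂ is the binary entropy function.
h₂(0.0779) = −0.0779·log₂0.0779 − 0.9221·log₂0.9221 = 0.3947.
C = 1 − 0.3947 = 0.6053 bits per channel use.

0.6053 bits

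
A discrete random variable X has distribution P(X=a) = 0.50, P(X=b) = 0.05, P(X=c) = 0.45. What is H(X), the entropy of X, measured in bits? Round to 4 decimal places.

1.2345 bits

H(X) = −Σ p·log₂ p.
  −(0.50)·log₂(0.50) = 0.50000
  −(0.05)·log₂(0.05) = 0.21610
  −(0.45)·log₂(0.45) = 0.51840
Sum: 0.50000 + 0.21610 + 0.51840 = 1.2345 bits.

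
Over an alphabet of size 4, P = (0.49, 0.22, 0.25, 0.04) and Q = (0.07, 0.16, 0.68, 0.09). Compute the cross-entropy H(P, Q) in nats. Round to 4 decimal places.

1.8989 nats

H(P,Q) = −Σ p·ln q.
  −0.49·ln(0.07) = 1.30304
  −0.22·ln(0.16) = 0.40317
  −0.25·ln(0.68) = 0.09642
  −0.04·ln(0.09) = 0.09632
H(P,Q) = 1.8989 nats.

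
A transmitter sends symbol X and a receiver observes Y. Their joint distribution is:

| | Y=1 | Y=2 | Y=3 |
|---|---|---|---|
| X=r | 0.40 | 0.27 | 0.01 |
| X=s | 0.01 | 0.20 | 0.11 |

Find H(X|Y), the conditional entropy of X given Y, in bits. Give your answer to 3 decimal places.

Marginals: p(X) = (0.6800, 0.3200), p(Y) = (0.4100, 0.4700, 0.1200).
H(X|Y) = Σ p(Y) · H(X|Y=·).
  Y=1: p=0.4100, H(X|Y=1) = 0.1654
  Y=2: p=0.4700, H(X|Y=2) = 0.9839
  Y=3: p=0.1200, H(X|Y=3) = 0.4138
Weighted sum = 0.580 bits.

0.580 bits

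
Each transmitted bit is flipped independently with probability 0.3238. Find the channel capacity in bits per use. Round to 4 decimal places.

Binary symmetric channel: C = 1 − h₂(ε) where h₂ is the binary entropy function.
h₂(0.3238) = −0.3238·log₂0.3238 − 0.6762·log₂0.6762 = 0.9085.
C = 1 − 0.9085 = 0.0915 bits per channel use.

0.0915 bits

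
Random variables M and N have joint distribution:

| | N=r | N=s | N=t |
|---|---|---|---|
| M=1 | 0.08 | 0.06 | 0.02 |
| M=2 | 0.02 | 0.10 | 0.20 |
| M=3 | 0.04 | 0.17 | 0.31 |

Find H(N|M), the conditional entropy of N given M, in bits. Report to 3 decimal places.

1.262 bits

Chain rule: H(N|M) = H(M,N) − H(M).
Marginals: p(M) = (0.1600, 0.3200, 0.5200), p(N) = (0.1400, 0.3300, 0.5300).
H(M,N) = 2.7015 bits; H(M) = 1.4396 bits.
H(N|M) = 2.7015 − 1.4396 = 1.262 bits.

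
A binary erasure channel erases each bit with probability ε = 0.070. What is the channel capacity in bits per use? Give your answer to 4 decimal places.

Binary erasure channel: capacity C = 1 − ε.
C = 1 − 0.070 = 0.9300 bits per channel use.

0.9300 bits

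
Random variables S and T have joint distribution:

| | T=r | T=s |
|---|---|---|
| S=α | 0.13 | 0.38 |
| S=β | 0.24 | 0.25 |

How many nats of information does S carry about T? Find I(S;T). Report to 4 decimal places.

0.0299 nats

Marginals: p(S) = (0.5100, 0.4900), p(T) = (0.3700, 0.6300).
I(S;T) = Σ p(x,y)·ln[p(x,y)/(p(x)p(y))].
  (α,r): 0.13·ln(0.6889) = -0.04844
  (α,s): 0.38·ln(1.1827) = 0.06376
  (β,r): 0.24·ln(1.3238) = 0.06732
  (β,s): 0.25·ln(0.8098) = -0.05273
Sum = 0.0299 nats.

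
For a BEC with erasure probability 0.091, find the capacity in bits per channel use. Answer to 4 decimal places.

Binary erasure channel: capacity C = 1 − ε.
C = 1 − 0.091 = 0.9090 bits per channel use.

0.9090 bits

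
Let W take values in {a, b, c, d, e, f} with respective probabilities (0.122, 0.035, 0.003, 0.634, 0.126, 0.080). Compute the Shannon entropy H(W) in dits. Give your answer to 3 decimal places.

H(W) = −Σ p·log₁₀ p.
  −(0.122)·log₁₀(0.122) = 0.1115
  −(0.035)·log₁₀(0.035) = 0.0510
  −(0.003)·log₁₀(0.003) = 0.0076
  −(0.634)·log₁₀(0.634) = 0.1255
  −(0.126)·log₁₀(0.126) = 0.1134
  −(0.080)·log₁₀(0.080) = 0.0878
Sum: 0.1115 + 0.0510 + 0.0076 + 0.1255 + 0.1134 + 0.0878 = 0.497 dits.

0.497 dits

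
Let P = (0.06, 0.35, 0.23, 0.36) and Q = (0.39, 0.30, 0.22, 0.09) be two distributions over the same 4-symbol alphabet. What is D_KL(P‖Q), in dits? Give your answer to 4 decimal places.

0.1958 dits

D(P‖Q) = Σ p·log₁₀(p/q).
  0.06·log₁₀(0.06/0.39) = -0.04877
  0.35·log₁₀(0.35/0.30) = 0.02343
  0.23·log₁₀(0.23/0.22) = 0.00444
  0.36·log₁₀(0.36/0.09) = 0.21674
D(P‖Q) = 0.1958 dits.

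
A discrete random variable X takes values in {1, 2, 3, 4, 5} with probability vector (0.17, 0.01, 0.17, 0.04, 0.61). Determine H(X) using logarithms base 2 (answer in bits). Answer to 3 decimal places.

1.556 bits

H(X) = −Σ p·log₂ p.
  −(0.17)·log₂(0.17) = 0.4346
  −(0.01)·log₂(0.01) = 0.0664
  −(0.17)·log₂(0.17) = 0.4346
  −(0.04)·log₂(0.04) = 0.1858
  −(0.61)·log₂(0.61) = 0.4350
Sum: 0.4346 + 0.0664 + 0.4346 + 0.1858 + 0.4350 = 1.556 bits.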